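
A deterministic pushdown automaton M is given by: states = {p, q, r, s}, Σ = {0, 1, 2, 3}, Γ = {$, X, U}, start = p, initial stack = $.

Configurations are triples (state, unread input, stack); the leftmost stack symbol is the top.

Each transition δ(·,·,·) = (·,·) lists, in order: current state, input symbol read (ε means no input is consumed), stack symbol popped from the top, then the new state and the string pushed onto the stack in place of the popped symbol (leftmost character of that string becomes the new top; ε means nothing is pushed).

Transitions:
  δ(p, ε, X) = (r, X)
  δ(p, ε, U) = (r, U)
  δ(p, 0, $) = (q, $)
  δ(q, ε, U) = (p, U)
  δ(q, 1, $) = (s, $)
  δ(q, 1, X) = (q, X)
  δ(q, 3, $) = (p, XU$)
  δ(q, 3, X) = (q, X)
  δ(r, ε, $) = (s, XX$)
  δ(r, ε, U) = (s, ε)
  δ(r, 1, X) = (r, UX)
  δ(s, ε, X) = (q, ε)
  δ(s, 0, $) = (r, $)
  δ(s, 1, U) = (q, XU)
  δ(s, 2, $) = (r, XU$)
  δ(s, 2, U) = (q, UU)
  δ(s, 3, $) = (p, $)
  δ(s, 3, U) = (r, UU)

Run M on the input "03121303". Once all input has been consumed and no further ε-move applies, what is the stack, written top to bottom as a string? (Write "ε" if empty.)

XU$

(p, 03121303, $)
  read 0, top $: go to q, push $ → (q, 3121303, $)
  read 3, top $: go to p, push XU$ → (p, 121303, XU$)
  ε-move, top X: go to r, push X → (r, 121303, XU$)
  read 1, top X: go to r, push UX → (r, 21303, UXU$)
  ε-move, top U: go to s, push ε → (s, 21303, XU$)
  ε-move, top X: go to q, push ε → (q, 21303, U$)
  ε-move, top U: go to p, push U → (p, 21303, U$)
  ε-move, top U: go to r, push U → (r, 21303, U$)
  ε-move, top U: go to s, push ε → (s, 21303, $)
  read 2, top $: go to r, push XU$ → (r, 1303, XU$)
  read 1, top X: go to r, push UX → (r, 303, UXU$)
  ε-move, top U: go to s, push ε → (s, 303, XU$)
  ε-move, top X: go to q, push ε → (q, 303, U$)
  ε-move, top U: go to p, push U → (p, 303, U$)
  ε-move, top U: go to r, push U → (r, 303, U$)
  ε-move, top U: go to s, push ε → (s, 303, $)
  read 3, top $: go to p, push $ → (p, 03, $)
  read 0, top $: go to q, push $ → (q, 3, $)
  read 3, top $: go to p, push XU$ → (p, ε, XU$)
  ε-move, top X: go to r, push X → (r, ε, XU$)
All input consumed in state r with stack XU$.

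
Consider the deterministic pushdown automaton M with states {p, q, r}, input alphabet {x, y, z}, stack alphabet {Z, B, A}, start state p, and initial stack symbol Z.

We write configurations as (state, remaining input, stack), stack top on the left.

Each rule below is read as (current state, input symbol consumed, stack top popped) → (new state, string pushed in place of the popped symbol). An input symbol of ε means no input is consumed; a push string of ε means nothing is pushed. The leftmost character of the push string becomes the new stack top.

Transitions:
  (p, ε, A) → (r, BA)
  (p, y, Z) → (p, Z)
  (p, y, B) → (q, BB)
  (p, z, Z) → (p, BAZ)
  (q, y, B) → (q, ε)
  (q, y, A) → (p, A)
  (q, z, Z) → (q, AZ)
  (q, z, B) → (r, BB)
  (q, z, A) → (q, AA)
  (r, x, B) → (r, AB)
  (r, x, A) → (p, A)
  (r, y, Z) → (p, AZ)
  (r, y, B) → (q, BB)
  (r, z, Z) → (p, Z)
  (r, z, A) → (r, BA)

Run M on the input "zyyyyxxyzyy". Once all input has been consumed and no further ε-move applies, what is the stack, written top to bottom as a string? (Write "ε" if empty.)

BBBABAZ

(p, zyyyyxxyzyy, Z) ⊢ (p, yyyyxxyzyy, BAZ) ⊢ (q, yyyxxyzyy, BBAZ) ⊢ (q, yyxxyzyy, BAZ) ⊢ (q, yxxyzyy, AZ) ⊢ (p, xxyzyy, AZ) ⊢ (r, xxyzyy, BAZ) ⊢ (r, xyzyy, ABAZ) ⊢ (p, yzyy, ABAZ) ⊢ (r, yzyy, BABAZ) ⊢ (q, zyy, BBABAZ) ⊢ (r, yy, BBBABAZ) ⊢ (q, y, BBBBABAZ) ⊢ (q, ε, BBBABAZ)
All input consumed in state q with stack BBBABAZ.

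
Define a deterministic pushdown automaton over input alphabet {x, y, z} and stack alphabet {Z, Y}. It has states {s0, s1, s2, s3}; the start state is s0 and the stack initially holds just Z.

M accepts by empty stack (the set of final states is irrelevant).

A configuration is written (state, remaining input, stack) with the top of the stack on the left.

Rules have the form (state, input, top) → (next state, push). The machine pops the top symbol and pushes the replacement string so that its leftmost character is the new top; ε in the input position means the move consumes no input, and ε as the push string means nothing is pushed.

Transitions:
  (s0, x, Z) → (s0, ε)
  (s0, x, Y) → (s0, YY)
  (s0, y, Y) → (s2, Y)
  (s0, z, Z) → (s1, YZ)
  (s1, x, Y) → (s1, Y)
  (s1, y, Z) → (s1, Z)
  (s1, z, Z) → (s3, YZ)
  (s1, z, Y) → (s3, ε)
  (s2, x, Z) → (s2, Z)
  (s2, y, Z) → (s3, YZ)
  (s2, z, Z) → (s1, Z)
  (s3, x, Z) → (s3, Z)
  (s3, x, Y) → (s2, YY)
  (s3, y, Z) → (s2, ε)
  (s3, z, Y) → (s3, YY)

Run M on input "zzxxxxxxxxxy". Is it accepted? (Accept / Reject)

Accept

(s0, zzxxxxxxxxxy, Z)
  read z, top Z: go to s1, push YZ → (s1, zxxxxxxxxxy, YZ)
  read z, top Y: go to s3, push ε → (s3, xxxxxxxxxy, Z)
  read x, top Z: go to s3, push Z → (s3, xxxxxxxxy, Z)
  read x, top Z: go to s3, push Z → (s3, xxxxxxxy, Z)
  read x, top Z: go to s3, push Z → (s3, xxxxxxy, Z)
  read x, top Z: go to s3, push Z → (s3, xxxxxy, Z)
  read x, top Z: go to s3, push Z → (s3, xxxxy, Z)
  read x, top Z: go to s3, push Z → (s3, xxxy, Z)
  read x, top Z: go to s3, push Z → (s3, xxy, Z)
  read x, top Z: go to s3, push Z → (s3, xy, Z)
  read x, top Z: go to s3, push Z → (s3, y, Z)
  read y, top Z: go to s2, push ε → (s2, ε, ε)
All input consumed and the stack is empty.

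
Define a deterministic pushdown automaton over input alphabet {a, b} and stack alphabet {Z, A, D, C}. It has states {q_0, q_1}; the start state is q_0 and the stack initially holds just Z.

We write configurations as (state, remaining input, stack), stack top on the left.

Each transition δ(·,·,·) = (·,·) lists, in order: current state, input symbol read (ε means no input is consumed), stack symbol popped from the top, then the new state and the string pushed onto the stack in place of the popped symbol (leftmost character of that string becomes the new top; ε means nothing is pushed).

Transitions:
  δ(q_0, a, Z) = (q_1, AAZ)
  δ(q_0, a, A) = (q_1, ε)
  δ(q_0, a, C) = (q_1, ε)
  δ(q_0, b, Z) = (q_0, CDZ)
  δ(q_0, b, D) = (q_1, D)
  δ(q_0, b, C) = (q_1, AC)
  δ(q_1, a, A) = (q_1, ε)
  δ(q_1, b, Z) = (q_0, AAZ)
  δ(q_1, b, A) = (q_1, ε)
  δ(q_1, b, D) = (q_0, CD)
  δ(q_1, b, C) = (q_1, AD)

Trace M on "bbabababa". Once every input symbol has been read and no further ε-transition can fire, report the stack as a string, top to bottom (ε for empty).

(q_0, bbabababa, Z)
  read b, top Z: go to q_0, push CDZ → (q_0, babababa, CDZ)
  read b, top C: go to q_1, push AC → (q_1, abababa, ACDZ)
  read a, top A: go to q_1, push ε → (q_1, bababa, CDZ)
  read b, top C: go to q_1, push AD → (q_1, ababa, ADDZ)
  read a, top A: go to q_1, push ε → (q_1, baba, DDZ)
  read b, top D: go to q_0, push CD → (q_0, aba, CDDZ)
  read a, top C: go to q_1, push ε → (q_1, ba, DDZ)
  read b, top D: go to q_0, push CD → (q_0, a, CDDZ)
  read a, top C: go to q_1, push ε → (q_1, ε, DDZ)
All input consumed in state q_1 with stack DDZ.

DDZ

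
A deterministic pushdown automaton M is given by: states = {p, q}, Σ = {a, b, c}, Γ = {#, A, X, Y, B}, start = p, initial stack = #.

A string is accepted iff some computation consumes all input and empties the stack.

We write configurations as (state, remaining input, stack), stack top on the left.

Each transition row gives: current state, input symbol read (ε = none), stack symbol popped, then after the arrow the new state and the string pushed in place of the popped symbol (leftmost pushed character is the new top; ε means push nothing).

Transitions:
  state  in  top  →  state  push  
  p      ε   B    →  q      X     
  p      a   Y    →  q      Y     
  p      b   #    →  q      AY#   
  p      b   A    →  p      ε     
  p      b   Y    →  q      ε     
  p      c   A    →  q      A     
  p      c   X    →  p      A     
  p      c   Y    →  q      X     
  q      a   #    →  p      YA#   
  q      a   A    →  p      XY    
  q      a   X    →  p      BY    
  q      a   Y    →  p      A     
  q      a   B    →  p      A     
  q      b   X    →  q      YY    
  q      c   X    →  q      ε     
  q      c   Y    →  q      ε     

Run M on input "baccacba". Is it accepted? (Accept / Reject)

Reject

(p, baccacba, #)
  read b, top #: go to q, push AY# → (q, accacba, AY#)
  read a, top A: go to p, push XY → (p, ccacba, XYY#)
  read c, top X: go to p, push A → (p, cacba, AYY#)
  read c, top A: go to q, push A → (q, acba, AYY#)
  read a, top A: go to p, push XY → (p, cba, XYYY#)
  read c, top X: go to p, push A → (p, ba, AYYY#)
  read b, top A: go to p, push ε → (p, a, YYY#)
  read a, top Y: go to q, push Y → (q, ε, YYY#)
All input consumed; stack is YYY#, not empty, and no further ε-move applies.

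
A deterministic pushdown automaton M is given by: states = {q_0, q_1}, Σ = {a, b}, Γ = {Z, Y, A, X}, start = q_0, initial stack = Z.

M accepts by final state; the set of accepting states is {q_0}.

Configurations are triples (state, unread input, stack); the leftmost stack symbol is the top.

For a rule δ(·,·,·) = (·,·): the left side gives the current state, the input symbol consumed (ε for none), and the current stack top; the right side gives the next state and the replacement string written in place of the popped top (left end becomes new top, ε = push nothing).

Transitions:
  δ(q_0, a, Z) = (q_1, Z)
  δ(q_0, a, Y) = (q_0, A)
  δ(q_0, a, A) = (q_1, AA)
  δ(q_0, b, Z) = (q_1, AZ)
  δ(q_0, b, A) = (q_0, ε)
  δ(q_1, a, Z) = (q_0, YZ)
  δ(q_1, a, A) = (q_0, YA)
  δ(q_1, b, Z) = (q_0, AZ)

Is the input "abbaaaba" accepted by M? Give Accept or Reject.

(q_0, abbaaaba, Z)
  read a, top Z: go to q_1, push Z → (q_1, bbaaaba, Z)
  read b, top Z: go to q_0, push AZ → (q_0, baaaba, AZ)
  read b, top A: go to q_0, push ε → (q_0, aaaba, Z)
  read a, top Z: go to q_1, push Z → (q_1, aaba, Z)
  read a, top Z: go to q_0, push YZ → (q_0, aba, YZ)
  read a, top Y: go to q_0, push A → (q_0, ba, AZ)
  read b, top A: go to q_0, push ε → (q_0, a, Z)
  read a, top Z: go to q_1, push Z → (q_1, ε, Z)
All input consumed; state q_1 ∉ F and no further ε-move applies.

Reject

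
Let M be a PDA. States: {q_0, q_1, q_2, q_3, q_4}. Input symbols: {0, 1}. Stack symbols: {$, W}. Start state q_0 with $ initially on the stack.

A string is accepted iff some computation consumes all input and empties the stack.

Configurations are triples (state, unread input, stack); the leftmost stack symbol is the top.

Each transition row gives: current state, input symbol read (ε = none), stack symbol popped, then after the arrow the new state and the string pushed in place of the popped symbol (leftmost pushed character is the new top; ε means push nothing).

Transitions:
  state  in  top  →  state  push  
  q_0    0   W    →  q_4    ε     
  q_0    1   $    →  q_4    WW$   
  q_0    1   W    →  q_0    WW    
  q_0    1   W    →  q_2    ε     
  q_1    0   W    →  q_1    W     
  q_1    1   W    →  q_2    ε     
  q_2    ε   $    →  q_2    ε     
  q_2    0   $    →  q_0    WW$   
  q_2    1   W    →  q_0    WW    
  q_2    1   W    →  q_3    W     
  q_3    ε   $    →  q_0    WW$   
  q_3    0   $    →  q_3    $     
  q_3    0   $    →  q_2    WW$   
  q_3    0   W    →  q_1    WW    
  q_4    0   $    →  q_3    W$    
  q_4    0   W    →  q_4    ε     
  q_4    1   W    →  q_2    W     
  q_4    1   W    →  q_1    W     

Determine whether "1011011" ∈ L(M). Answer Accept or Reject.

One accepting computation: (q_0, 1011011, $) ⊢ (q_4, 011011, WW$) ⊢ (q_4, 11011, W$) ⊢ (q_2, 1011, W$) ⊢ (q_0, 011, WW$) ⊢ (q_4, 11, W$) ⊢ (q_1, 1, W$) ⊢ (q_2, ε, $) ⊢ (q_2, ε, ε)
All input consumed and the stack is empty.

Accept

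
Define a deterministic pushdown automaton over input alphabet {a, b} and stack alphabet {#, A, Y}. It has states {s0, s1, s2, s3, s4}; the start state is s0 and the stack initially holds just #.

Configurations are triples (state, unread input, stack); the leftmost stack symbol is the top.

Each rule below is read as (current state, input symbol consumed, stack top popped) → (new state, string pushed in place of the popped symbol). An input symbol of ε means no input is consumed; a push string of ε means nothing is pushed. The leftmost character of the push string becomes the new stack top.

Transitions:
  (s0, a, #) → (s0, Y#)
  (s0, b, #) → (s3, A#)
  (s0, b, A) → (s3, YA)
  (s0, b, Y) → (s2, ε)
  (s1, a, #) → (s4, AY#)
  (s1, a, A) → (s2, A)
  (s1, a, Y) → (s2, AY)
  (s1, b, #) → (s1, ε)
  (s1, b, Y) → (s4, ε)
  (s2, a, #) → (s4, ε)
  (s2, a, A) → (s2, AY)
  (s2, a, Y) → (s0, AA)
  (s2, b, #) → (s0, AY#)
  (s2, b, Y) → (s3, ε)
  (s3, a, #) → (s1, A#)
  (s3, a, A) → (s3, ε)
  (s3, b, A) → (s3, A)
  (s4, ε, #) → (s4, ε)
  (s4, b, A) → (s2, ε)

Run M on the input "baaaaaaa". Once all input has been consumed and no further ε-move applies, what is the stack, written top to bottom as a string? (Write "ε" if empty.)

(s0, baaaaaaa, #)
  read b, top #: go to s3, push A# → (s3, aaaaaaa, A#)
  read a, top A: go to s3, push ε → (s3, aaaaaa, #)
  read a, top #: go to s1, push A# → (s1, aaaaa, A#)
  read a, top A: go to s2, push A → (s2, aaaa, A#)
  read a, top A: go to s2, push AY → (s2, aaa, AY#)
  read a, top A: go to s2, push AY → (s2, aa, AYY#)
  read a, top A: go to s2, push AY → (s2, a, AYYY#)
  read a, top A: go to s2, push AY → (s2, ε, AYYYY#)
All input consumed in state s2 with stack AYYYY#.

AYYYY#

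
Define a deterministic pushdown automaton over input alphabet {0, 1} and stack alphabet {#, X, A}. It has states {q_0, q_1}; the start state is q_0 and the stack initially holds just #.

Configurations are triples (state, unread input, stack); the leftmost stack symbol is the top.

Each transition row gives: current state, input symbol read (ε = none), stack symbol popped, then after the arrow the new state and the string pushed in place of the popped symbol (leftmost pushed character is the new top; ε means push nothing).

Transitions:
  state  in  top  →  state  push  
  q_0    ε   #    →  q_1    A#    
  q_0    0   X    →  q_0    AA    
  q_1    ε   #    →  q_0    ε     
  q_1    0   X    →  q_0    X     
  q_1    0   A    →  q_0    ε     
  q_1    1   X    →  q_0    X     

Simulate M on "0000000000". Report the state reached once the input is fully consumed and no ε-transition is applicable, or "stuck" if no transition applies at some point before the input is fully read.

(q_0, 0000000000, #)
  ε-move, top #: go to q_1, push A# → (q_1, 0000000000, A#)
  read 0, top A: go to q_0, push ε → (q_0, 000000000, #)
  ε-move, top #: go to q_1, push A# → (q_1, 000000000, A#)
  read 0, top A: go to q_0, push ε → (q_0, 00000000, #)
  ε-move, top #: go to q_1, push A# → (q_1, 00000000, A#)
  read 0, top A: go to q_0, push ε → (q_0, 0000000, #)
  ε-move, top #: go to q_1, push A# → (q_1, 0000000, A#)
  read 0, top A: go to q_0, push ε → (q_0, 000000, #)
  ε-move, top #: go to q_1, push A# → (q_1, 000000, A#)
  read 0, top A: go to q_0, push ε → (q_0, 00000, #)
  ε-move, top #: go to q_1, push A# → (q_1, 00000, A#)
  read 0, top A: go to q_0, push ε → (q_0, 0000, #)
  ε-move, top #: go to q_1, push A# → (q_1, 0000, A#)
  read 0, top A: go to q_0, push ε → (q_0, 000, #)
  ε-move, top #: go to q_1, push A# → (q_1, 000, A#)
  read 0, top A: go to q_0, push ε → (q_0, 00, #)
  ε-move, top #: go to q_1, push A# → (q_1, 00, A#)
  read 0, top A: go to q_0, push ε → (q_0, 0, #)
  ε-move, top #: go to q_1, push A# → (q_1, 0, A#)
  read 0, top A: go to q_0, push ε → (q_0, ε, #)
  ε-move, top #: go to q_1, push A# → (q_1, ε, A#)
All input consumed; M is in state q_1.

q_1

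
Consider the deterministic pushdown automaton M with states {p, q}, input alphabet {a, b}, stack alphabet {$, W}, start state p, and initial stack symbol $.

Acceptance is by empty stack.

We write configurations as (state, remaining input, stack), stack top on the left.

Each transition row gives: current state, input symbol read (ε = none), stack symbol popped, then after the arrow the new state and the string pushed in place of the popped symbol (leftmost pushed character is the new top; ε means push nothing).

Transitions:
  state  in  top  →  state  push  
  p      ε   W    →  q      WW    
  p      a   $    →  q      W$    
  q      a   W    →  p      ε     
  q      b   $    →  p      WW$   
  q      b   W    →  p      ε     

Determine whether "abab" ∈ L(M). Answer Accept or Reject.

(p, abab, $) ⊢ (q, bab, W$) ⊢ (p, ab, $) ⊢ (q, b, W$) ⊢ (p, ε, $)
All input consumed; stack is $, not empty, and no further ε-move applies.

Reject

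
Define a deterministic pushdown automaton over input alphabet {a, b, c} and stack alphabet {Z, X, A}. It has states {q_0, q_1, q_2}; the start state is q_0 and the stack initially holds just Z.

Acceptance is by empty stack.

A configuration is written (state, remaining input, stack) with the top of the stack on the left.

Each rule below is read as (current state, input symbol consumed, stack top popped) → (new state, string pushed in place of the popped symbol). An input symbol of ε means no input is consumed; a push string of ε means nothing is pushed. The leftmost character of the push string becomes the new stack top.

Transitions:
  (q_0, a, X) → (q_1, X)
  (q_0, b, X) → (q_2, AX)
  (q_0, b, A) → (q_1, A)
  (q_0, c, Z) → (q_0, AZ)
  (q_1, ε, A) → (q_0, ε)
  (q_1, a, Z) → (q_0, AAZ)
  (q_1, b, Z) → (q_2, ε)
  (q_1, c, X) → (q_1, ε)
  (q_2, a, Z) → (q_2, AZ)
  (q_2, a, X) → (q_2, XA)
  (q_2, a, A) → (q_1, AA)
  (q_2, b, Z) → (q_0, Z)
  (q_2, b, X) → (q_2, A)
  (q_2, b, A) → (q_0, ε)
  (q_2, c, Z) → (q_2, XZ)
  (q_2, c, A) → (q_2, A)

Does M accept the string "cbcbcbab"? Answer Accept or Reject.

Reject

(q_0, cbcbcbab, Z)
  read c, top Z: go to q_0, push AZ → (q_0, bcbcbab, AZ)
  read b, top A: go to q_1, push A → (q_1, cbcbab, AZ)
  ε-move, top A: go to q_0, push ε → (q_0, cbcbab, Z)
  read c, top Z: go to q_0, push AZ → (q_0, bcbab, AZ)
  read b, top A: go to q_1, push A → (q_1, cbab, AZ)
  ε-move, top A: go to q_0, push ε → (q_0, cbab, Z)
  read c, top Z: go to q_0, push AZ → (q_0, bab, AZ)
  read b, top A: go to q_1, push A → (q_1, ab, AZ)
  ε-move, top A: go to q_0, push ε → (q_0, ab, Z)
No transition applies at (q_0, ab, Z); input not fully consumed.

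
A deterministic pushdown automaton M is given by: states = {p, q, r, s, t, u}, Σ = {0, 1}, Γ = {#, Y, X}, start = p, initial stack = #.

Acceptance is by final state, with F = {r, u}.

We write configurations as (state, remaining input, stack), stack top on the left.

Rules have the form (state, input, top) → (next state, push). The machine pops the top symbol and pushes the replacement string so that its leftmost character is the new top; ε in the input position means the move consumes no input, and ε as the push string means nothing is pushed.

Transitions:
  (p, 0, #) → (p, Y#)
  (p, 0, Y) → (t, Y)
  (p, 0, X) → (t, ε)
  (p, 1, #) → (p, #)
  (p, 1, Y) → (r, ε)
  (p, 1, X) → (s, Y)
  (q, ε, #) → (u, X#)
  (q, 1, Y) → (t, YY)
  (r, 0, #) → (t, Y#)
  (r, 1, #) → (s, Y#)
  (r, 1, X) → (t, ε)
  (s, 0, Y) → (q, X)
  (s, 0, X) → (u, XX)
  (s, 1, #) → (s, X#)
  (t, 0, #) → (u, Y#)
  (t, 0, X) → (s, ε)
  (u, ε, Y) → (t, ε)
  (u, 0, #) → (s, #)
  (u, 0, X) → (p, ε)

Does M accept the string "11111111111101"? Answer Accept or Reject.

Accept

(p, 11111111111101, #)
  read 1, top #: go to p, push # → (p, 1111111111101, #)
  read 1, top #: go to p, push # → (p, 111111111101, #)
  read 1, top #: go to p, push # → (p, 11111111101, #)
  read 1, top #: go to p, push # → (p, 1111111101, #)
  read 1, top #: go to p, push # → (p, 111111101, #)
  read 1, top #: go to p, push # → (p, 11111101, #)
  read 1, top #: go to p, push # → (p, 1111101, #)
  read 1, top #: go to p, push # → (p, 111101, #)
  read 1, top #: go to p, push # → (p, 11101, #)
  read 1, top #: go to p, push # → (p, 1101, #)
  read 1, top #: go to p, push # → (p, 101, #)
  read 1, top #: go to p, push # → (p, 01, #)
  read 0, top #: go to p, push Y# → (p, 1, Y#)
  read 1, top Y: go to r, push ε → (r, ε, #)
All input consumed; state r ∈ F.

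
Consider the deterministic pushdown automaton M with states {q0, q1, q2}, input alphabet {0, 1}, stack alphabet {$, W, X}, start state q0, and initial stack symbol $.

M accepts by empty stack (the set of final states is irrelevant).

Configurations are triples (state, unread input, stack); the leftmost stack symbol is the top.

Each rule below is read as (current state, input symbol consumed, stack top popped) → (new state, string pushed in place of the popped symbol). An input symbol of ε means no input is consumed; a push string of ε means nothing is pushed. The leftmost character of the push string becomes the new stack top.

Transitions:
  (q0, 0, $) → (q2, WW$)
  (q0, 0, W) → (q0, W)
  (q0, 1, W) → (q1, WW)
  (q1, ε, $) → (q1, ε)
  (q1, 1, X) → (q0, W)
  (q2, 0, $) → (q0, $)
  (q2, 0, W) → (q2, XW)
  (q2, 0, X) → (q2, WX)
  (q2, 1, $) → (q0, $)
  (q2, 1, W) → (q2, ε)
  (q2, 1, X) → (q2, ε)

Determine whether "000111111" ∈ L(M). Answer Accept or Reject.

(q0, 000111111, $) ⊢ (q2, 00111111, WW$) ⊢ (q2, 0111111, XWW$) ⊢ (q2, 111111, WXWW$) ⊢ (q2, 11111, XWW$) ⊢ (q2, 1111, WW$) ⊢ (q2, 111, W$) ⊢ (q2, 11, $) ⊢ (q0, 1, $)
No transition applies at (q0, 1, $); input not fully consumed.

Reject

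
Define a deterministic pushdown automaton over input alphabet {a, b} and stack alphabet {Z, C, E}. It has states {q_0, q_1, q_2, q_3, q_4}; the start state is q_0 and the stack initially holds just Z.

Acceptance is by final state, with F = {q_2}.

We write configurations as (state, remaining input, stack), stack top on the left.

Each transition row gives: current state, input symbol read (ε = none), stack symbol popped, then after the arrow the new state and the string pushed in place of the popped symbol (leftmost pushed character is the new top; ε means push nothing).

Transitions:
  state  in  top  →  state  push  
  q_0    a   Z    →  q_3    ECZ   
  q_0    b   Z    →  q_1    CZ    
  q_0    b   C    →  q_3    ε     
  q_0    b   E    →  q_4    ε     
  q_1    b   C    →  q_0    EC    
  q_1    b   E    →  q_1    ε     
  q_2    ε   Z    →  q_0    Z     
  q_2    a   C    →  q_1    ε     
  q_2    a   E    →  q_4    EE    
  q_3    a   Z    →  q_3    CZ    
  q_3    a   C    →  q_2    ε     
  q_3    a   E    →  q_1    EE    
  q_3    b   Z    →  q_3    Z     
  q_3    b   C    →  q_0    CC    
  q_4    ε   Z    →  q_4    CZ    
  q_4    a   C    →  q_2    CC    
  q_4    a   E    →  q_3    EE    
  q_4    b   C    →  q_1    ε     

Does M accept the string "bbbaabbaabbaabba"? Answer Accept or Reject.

Accept

(q_0, bbbaabbaabbaabba, Z) ⊢ (q_1, bbaabbaabbaabba, CZ) ⊢ (q_0, baabbaabbaabba, ECZ) ⊢ (q_4, aabbaabbaabba, CZ) ⊢ (q_2, abbaabbaabba, CCZ) ⊢ (q_1, bbaabbaabba, CZ) ⊢ (q_0, baabbaabba, ECZ) ⊢ (q_4, aabbaabba, CZ) ⊢ (q_2, abbaabba, CCZ) ⊢ (q_1, bbaabba, CZ) ⊢ (q_0, baabba, ECZ) ⊢ (q_4, aabba, CZ) ⊢ (q_2, abba, CCZ) ⊢ (q_1, bba, CZ) ⊢ (q_0, ba, ECZ) ⊢ (q_4, a, CZ) ⊢ (q_2, ε, CCZ)
All input consumed; state q_2 ∈ F.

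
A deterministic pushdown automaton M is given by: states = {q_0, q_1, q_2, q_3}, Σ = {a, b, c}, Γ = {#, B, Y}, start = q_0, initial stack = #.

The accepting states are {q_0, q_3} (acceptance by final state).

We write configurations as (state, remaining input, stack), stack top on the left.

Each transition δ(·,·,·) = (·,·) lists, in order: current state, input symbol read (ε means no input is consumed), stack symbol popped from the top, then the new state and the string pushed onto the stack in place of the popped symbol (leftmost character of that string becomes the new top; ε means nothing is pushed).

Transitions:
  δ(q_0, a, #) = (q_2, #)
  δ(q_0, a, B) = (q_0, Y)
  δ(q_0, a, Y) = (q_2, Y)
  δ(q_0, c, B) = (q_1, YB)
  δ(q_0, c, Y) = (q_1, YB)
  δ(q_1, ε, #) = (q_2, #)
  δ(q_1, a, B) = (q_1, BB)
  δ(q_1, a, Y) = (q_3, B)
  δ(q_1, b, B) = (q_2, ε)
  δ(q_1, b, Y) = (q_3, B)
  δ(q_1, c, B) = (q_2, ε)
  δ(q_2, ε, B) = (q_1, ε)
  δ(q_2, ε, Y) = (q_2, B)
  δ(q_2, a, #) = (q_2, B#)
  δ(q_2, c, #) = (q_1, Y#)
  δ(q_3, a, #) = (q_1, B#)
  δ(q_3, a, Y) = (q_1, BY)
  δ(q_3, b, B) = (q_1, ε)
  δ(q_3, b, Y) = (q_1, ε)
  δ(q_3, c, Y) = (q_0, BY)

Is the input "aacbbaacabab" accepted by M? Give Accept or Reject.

Reject

(q_0, aacbbaacabab, #)
  read a, top #: go to q_2, push # → (q_2, acbbaacabab, #)
  read a, top #: go to q_2, push B# → (q_2, cbbaacabab, B#)
  ε-move, top B: go to q_1, push ε → (q_1, cbbaacabab, #)
  ε-move, top #: go to q_2, push # → (q_2, cbbaacabab, #)
  read c, top #: go to q_1, push Y# → (q_1, bbaacabab, Y#)
  read b, top Y: go to q_3, push B → (q_3, baacabab, B#)
  read b, top B: go to q_1, push ε → (q_1, aacabab, #)
  ε-move, top #: go to q_2, push # → (q_2, aacabab, #)
  read a, top #: go to q_2, push B# → (q_2, acabab, B#)
  ε-move, top B: go to q_1, push ε → (q_1, acabab, #)
  ε-move, top #: go to q_2, push # → (q_2, acabab, #)
  read a, top #: go to q_2, push B# → (q_2, cabab, B#)
  ε-move, top B: go to q_1, push ε → (q_1, cabab, #)
  ε-move, top #: go to q_2, push # → (q_2, cabab, #)
  read c, top #: go to q_1, push Y# → (q_1, abab, Y#)
  read a, top Y: go to q_3, push B → (q_3, bab, B#)
  read b, top B: go to q_1, push ε → (q_1, ab, #)
  ε-move, top #: go to q_2, push # → (q_2, ab, #)
  read a, top #: go to q_2, push B# → (q_2, b, B#)
  ε-move, top B: go to q_1, push ε → (q_1, b, #)
  ε-move, top #: go to q_2, push # → (q_2, b, #)
No transition applies at (q_2, b, #); input not fully consumed.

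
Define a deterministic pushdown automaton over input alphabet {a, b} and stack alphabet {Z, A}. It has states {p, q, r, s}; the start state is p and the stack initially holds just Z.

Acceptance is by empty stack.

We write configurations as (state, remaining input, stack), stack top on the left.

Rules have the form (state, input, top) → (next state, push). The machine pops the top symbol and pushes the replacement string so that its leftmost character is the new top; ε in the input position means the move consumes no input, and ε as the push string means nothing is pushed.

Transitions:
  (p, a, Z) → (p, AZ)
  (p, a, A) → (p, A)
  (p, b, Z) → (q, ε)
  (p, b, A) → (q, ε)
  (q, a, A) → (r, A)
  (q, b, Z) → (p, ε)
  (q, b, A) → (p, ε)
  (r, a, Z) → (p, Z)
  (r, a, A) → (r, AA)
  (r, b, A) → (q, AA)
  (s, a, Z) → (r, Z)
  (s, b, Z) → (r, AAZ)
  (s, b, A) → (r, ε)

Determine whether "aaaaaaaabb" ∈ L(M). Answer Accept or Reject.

(p, aaaaaaaabb, Z)
  read a, top Z: go to p, push AZ → (p, aaaaaaabb, AZ)
  read a, top A: go to p, push A → (p, aaaaaabb, AZ)
  read a, top A: go to p, push A → (p, aaaaabb, AZ)
  read a, top A: go to p, push A → (p, aaaabb, AZ)
  read a, top A: go to p, push A → (p, aaabb, AZ)
  read a, top A: go to p, push A → (p, aabb, AZ)
  read a, top A: go to p, push A → (p, abb, AZ)
  read a, top A: go to p, push A → (p, bb, AZ)
  read b, top A: go to q, push ε → (q, b, Z)
  read b, top Z: go to p, push ε → (p, ε, ε)
All input consumed and the stack is empty.

Accept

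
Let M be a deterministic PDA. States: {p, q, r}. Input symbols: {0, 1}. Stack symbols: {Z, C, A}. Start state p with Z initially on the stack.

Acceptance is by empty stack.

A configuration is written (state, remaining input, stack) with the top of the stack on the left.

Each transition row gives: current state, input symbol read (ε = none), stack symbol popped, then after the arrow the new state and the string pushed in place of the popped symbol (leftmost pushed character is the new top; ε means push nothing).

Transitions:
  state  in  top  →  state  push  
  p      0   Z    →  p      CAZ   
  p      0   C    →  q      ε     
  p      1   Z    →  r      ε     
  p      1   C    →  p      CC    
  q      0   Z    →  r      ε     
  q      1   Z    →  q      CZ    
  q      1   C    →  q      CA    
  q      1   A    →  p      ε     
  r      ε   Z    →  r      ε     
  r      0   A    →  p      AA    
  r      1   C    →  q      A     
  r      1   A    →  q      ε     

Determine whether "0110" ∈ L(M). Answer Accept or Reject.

Reject

(p, 0110, Z)
  read 0, top Z: go to p, push CAZ → (p, 110, CAZ)
  read 1, top C: go to p, push CC → (p, 10, CCAZ)
  read 1, top C: go to p, push CC → (p, 0, CCCAZ)
  read 0, top C: go to q, push ε → (q, ε, CCAZ)
All input consumed; stack is CCAZ, not empty, and no further ε-move applies.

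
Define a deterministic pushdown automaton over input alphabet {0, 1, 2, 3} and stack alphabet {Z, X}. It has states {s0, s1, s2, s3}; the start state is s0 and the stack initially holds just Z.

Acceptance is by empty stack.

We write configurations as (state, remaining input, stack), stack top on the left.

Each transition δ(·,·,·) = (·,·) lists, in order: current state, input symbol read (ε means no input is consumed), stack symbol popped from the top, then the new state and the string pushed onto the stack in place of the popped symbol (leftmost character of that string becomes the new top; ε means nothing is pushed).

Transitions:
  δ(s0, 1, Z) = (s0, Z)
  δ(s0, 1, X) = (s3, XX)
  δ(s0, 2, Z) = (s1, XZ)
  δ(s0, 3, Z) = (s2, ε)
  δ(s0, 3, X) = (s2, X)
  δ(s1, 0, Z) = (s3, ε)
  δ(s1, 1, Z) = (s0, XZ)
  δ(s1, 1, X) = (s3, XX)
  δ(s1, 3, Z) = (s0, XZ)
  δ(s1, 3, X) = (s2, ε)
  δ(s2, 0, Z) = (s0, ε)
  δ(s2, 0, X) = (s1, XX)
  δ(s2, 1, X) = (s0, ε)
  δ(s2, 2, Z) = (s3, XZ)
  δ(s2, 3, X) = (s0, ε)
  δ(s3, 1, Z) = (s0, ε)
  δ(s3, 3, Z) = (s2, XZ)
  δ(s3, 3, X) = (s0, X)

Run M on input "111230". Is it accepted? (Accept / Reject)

Accept

(s0, 111230, Z)
  read 1, top Z: go to s0, push Z → (s0, 11230, Z)
  read 1, top Z: go to s0, push Z → (s0, 1230, Z)
  read 1, top Z: go to s0, push Z → (s0, 230, Z)
  read 2, top Z: go to s1, push XZ → (s1, 30, XZ)
  read 3, top X: go to s2, push ε → (s2, 0, Z)
  read 0, top Z: go to s0, push ε → (s0, ε, ε)
All input consumed and the stack is empty.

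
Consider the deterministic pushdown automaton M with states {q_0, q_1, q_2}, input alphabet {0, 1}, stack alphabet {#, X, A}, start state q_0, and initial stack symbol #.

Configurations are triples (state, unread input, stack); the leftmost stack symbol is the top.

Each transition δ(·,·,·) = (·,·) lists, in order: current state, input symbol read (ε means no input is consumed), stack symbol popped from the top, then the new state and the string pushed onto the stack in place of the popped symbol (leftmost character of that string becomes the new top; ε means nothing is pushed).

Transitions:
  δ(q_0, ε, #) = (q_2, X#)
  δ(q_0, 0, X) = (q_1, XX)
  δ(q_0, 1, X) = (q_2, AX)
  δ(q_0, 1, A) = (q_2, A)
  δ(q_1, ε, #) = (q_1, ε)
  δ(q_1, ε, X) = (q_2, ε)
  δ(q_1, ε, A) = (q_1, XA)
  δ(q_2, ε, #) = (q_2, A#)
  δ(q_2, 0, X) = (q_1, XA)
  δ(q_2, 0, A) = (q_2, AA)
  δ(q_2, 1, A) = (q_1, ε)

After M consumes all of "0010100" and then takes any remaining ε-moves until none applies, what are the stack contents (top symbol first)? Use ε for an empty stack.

AAA#

(q_0, 0010100, #)
  ε-move, top #: go to q_2, push X# → (q_2, 0010100, X#)
  read 0, top X: go to q_1, push XA → (q_1, 010100, XA#)
  ε-move, top X: go to q_2, push ε → (q_2, 010100, A#)
  read 0, top A: go to q_2, push AA → (q_2, 10100, AA#)
  read 1, top A: go to q_1, push ε → (q_1, 0100, A#)
  ε-move, top A: go to q_1, push XA → (q_1, 0100, XA#)
  ε-move, top X: go to q_2, push ε → (q_2, 0100, A#)
  read 0, top A: go to q_2, push AA → (q_2, 100, AA#)
  read 1, top A: go to q_1, push ε → (q_1, 00, A#)
  ε-move, top A: go to q_1, push XA → (q_1, 00, XA#)
  ε-move, top X: go to q_2, push ε → (q_2, 00, A#)
  read 0, top A: go to q_2, push AA → (q_2, 0, AA#)
  read 0, top A: go to q_2, push AA → (q_2, ε, AAA#)
All input consumed in state q_2 with stack AAA#.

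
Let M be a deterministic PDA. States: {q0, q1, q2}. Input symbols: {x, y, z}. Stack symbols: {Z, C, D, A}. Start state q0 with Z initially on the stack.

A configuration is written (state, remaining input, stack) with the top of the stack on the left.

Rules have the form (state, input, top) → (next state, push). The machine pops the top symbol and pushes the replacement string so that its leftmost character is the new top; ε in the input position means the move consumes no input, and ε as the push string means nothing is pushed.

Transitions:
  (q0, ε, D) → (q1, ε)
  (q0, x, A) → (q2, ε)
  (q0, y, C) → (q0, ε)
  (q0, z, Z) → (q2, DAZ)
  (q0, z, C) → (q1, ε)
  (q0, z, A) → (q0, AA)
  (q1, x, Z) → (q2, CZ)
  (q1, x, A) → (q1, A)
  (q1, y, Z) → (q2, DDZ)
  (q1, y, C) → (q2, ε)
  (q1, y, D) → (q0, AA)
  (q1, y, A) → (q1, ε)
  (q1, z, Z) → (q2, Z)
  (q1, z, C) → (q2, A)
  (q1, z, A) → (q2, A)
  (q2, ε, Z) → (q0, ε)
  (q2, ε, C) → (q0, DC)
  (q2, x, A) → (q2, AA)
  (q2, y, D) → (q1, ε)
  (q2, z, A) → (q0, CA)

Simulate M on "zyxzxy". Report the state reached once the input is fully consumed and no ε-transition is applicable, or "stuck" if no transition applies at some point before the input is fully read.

stuck

(q0, zyxzxy, Z)
  read z, top Z: go to q2, push DAZ → (q2, yxzxy, DAZ)
  read y, top D: go to q1, push ε → (q1, xzxy, AZ)
  read x, top A: go to q1, push A → (q1, zxy, AZ)
  read z, top A: go to q2, push A → (q2, xy, AZ)
  read x, top A: go to q2, push AA → (q2, y, AAZ)
No transition for (q2, y, top A); M blocks with input y remaining.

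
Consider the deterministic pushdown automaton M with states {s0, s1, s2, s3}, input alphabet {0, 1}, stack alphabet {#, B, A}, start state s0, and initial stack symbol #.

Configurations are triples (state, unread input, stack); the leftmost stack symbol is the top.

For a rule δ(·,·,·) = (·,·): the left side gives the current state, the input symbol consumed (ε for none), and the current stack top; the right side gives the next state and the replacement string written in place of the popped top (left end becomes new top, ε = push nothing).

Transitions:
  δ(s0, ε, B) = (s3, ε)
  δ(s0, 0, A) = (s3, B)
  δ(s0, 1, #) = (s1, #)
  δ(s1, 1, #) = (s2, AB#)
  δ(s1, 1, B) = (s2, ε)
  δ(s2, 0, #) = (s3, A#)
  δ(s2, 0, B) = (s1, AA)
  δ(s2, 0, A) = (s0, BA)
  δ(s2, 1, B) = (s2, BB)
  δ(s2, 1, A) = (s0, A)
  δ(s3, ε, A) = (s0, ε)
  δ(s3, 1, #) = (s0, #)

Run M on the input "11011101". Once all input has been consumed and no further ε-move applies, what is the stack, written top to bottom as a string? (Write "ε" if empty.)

#

(s0, 11011101, #)
  read 1, top #: go to s1, push # → (s1, 1011101, #)
  read 1, top #: go to s2, push AB# → (s2, 011101, AB#)
  read 0, top A: go to s0, push BA → (s0, 11101, BAB#)
  ε-move, top B: go to s3, push ε → (s3, 11101, AB#)
  ε-move, top A: go to s0, push ε → (s0, 11101, B#)
  ε-move, top B: go to s3, push ε → (s3, 11101, #)
  read 1, top #: go to s0, push # → (s0, 1101, #)
  read 1, top #: go to s1, push # → (s1, 101, #)
  read 1, top #: go to s2, push AB# → (s2, 01, AB#)
  read 0, top A: go to s0, push BA → (s0, 1, BAB#)
  ε-move, top B: go to s3, push ε → (s3, 1, AB#)
  ε-move, top A: go to s0, push ε → (s0, 1, B#)
  ε-move, top B: go to s3, push ε → (s3, 1, #)
  read 1, top #: go to s0, push # → (s0, ε, #)
All input consumed in state s0 with stack #.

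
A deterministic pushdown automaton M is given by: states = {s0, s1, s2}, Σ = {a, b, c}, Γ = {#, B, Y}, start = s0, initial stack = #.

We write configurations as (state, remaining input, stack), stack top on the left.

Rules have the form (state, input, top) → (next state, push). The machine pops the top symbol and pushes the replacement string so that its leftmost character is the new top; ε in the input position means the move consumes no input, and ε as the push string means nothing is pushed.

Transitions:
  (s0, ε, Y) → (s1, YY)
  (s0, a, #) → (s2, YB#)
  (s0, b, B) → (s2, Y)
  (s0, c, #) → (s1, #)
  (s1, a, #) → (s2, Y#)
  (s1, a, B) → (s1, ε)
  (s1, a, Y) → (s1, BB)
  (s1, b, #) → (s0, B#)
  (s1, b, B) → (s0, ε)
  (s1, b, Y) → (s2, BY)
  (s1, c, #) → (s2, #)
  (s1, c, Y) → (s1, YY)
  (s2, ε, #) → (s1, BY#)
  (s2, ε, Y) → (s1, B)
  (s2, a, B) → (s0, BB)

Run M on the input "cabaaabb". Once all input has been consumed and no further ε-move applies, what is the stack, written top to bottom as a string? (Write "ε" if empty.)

B#

(s0, cabaaabb, #) ⊢ (s1, abaaabb, #) ⊢ (s2, baaabb, Y#) ⊢ (s1, baaabb, B#) ⊢ (s0, aaabb, #) ⊢ (s2, aabb, YB#) ⊢ (s1, aabb, BB#) ⊢ (s1, abb, B#) ⊢ (s1, bb, #) ⊢ (s0, b, B#) ⊢ (s2, ε, Y#) ⊢ (s1, ε, B#)
All input consumed in state s1 with stack B#.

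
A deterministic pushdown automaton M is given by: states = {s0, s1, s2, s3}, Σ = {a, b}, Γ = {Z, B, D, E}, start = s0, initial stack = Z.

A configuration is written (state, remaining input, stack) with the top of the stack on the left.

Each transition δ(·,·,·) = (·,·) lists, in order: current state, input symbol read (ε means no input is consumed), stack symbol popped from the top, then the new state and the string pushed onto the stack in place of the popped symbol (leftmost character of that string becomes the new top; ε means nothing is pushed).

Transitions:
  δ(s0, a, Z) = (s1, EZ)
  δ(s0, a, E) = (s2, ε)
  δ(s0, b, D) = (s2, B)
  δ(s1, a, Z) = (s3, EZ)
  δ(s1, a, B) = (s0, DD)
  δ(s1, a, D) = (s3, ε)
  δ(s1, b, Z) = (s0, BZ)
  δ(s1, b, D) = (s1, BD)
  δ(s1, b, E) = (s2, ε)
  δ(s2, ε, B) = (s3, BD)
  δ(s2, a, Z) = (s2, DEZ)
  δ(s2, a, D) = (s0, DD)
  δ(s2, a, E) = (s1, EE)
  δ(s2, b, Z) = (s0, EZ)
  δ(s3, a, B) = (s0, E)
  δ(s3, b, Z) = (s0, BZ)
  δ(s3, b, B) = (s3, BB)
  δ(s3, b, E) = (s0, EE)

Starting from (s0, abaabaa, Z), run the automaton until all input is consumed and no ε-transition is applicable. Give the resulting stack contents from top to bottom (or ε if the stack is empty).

(s0, abaabaa, Z)
  read a, top Z: go to s1, push EZ → (s1, baabaa, EZ)
  read b, top E: go to s2, push ε → (s2, aabaa, Z)
  read a, top Z: go to s2, push DEZ → (s2, abaa, DEZ)
  read a, top D: go to s0, push DD → (s0, baa, DDEZ)
  read b, top D: go to s2, push B → (s2, aa, BDEZ)
  ε-move, top B: go to s3, push BD → (s3, aa, BDDEZ)
  read a, top B: go to s0, push E → (s0, a, EDDEZ)
  read a, top E: go to s2, push ε → (s2, ε, DDEZ)
All input consumed in state s2 with stack DDEZ.

DDEZ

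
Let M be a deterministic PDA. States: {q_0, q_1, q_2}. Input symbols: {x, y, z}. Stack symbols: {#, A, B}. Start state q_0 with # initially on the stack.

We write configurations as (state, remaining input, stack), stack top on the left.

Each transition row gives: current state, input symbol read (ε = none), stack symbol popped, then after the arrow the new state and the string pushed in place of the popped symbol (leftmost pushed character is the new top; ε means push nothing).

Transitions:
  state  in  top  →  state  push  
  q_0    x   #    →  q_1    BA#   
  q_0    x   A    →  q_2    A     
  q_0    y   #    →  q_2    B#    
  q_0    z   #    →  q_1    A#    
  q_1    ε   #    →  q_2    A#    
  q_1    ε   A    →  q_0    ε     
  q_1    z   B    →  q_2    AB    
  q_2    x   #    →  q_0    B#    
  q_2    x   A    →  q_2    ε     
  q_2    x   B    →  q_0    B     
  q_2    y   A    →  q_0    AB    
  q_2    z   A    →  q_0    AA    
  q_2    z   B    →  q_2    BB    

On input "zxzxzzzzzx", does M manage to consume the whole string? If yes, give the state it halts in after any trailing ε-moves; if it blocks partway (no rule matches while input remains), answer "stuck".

(q_0, zxzxzzzzzx, #)
  read z, top #: go to q_1, push A# → (q_1, xzxzzzzzx, A#)
  ε-move, top A: go to q_0, push ε → (q_0, xzxzzzzzx, #)
  read x, top #: go to q_1, push BA# → (q_1, zxzzzzzx, BA#)
  read z, top B: go to q_2, push AB → (q_2, xzzzzzx, ABA#)
  read x, top A: go to q_2, push ε → (q_2, zzzzzx, BA#)
  read z, top B: go to q_2, push BB → (q_2, zzzzx, BBA#)
  read z, top B: go to q_2, push BB → (q_2, zzzx, BBBA#)
  read z, top B: go to q_2, push BB → (q_2, zzx, BBBBA#)
  read z, top B: go to q_2, push BB → (q_2, zx, BBBBBA#)
  read z, top B: go to q_2, push BB → (q_2, x, BBBBBBA#)
  read x, top B: go to q_0, push B → (q_0, ε, BBBBBBA#)
All input consumed; M is in state q_0.

q_0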